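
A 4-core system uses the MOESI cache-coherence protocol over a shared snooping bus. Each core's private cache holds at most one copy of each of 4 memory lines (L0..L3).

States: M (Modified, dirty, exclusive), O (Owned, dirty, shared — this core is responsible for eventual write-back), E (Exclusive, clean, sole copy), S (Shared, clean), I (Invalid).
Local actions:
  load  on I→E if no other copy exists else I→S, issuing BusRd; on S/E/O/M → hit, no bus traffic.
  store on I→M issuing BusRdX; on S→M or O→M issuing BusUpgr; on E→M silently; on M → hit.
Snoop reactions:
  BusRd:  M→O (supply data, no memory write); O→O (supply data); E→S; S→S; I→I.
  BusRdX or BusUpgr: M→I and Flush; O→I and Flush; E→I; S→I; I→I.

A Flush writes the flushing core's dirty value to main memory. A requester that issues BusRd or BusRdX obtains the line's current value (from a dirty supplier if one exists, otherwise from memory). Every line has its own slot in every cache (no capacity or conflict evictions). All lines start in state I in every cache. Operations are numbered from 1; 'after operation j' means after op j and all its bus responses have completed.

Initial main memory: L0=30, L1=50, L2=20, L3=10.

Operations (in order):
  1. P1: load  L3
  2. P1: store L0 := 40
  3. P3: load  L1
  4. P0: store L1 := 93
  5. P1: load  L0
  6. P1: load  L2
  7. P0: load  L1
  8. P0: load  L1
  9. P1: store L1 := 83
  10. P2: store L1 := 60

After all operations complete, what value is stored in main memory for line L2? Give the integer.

memory[L2] = 20

[1] P1: load  L3 | P0:I, P1:E(10), P2:I, P3:I | bus: BusRd
[2] P1: store L0 := 40 | P0:I, P1:M(40), P2:I, P3:I | bus: BusRdX
[3] P3: load  L1 | P0:I, P1:I, P2:I, P3:E(50) | bus: BusRd
[4] P0: store L1 := 93 | P0:M(93), P1:I, P2:I, P3:I | bus: BusRdX
[5] P1: load  L0 | P0:I, P1:M(40), P2:I, P3:I | bus: none
[6] P1: load  L2 | P0:I, P1:E(20), P2:I, P3:I | bus: BusRd
[7] P0: load  L1 | P0:M(93), P1:I, P2:I, P3:I | bus: none
[8] P0: load  L1 | P0:M(93), P1:I, P2:I, P3:I | bus: none
[9] P1: store L1 := 83 | P0:I, P1:M(83), P2:I, P3:I | bus: BusRdX,Flush
[10] P2: store L1 := 60 | P0:I, P1:I, P2:M(60), P3:I | bus: BusRdX,Flush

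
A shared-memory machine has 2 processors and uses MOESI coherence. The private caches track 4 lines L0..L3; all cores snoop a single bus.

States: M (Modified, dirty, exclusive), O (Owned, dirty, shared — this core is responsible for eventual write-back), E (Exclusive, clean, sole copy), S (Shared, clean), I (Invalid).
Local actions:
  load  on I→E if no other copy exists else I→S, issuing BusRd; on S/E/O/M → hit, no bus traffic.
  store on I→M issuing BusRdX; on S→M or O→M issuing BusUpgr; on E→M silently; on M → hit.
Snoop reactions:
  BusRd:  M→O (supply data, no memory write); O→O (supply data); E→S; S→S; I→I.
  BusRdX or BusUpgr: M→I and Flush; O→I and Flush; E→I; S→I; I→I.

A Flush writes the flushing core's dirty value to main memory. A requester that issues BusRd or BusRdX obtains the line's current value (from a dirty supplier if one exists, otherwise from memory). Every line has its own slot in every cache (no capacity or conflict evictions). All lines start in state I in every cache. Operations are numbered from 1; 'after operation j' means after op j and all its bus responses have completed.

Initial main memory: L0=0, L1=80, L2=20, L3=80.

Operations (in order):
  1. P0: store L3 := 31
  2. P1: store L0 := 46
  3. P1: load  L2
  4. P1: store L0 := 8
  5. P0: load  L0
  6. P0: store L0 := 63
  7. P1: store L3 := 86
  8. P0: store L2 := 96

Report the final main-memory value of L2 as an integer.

memory[L2] = 20

[1] P0: store L3 := 31 | P0:M(31), P1:I | bus: BusRdX
[2] P1: store L0 := 46 | P0:I, P1:M(46) | bus: BusRdX
[3] P1: load  L2 | P0:I, P1:E(20) | bus: BusRd
[4] P1: store L0 := 8 | P0:I, P1:M(8) | bus: none
[5] P0: load  L0 | P0:S(8), P1:O(8) | bus: BusRd
[6] P0: store L0 := 63 | P0:M(63), P1:I | bus: BusUpgr,Flush
[7] P1: store L3 := 86 | P0:I, P1:M(86) | bus: BusRdX,Flush
[8] P0: store L2 := 96 | P0:M(96), P1:I | bus: BusRdX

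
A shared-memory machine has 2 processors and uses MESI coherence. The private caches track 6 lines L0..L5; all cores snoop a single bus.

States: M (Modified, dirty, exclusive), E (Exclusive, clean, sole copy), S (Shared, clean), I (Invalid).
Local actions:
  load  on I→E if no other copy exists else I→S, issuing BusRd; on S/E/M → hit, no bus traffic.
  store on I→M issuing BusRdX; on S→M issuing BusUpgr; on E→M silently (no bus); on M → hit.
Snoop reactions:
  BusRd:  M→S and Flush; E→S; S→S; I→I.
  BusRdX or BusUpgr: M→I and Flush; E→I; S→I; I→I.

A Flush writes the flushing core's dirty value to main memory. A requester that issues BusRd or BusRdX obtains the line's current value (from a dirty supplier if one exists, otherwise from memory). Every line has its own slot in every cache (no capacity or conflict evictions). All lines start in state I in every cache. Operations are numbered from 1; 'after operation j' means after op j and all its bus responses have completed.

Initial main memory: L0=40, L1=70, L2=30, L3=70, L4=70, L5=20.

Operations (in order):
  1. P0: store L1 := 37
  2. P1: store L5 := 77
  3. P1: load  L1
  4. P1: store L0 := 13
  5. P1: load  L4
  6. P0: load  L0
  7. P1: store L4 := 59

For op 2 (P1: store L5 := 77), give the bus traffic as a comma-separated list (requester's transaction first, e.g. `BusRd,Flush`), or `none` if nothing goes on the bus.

bus = BusRdX

[1] P0: store L1 := 37 | P0:M(37), P1:I | bus: BusRdX
[2] P1: store L5 := 77 | P0:I, P1:M(77) | bus: BusRdX
[3] P1: load  L1 | P0:S(37), P1:S(37) | bus: BusRd,Flush
[4] P1: store L0 := 13 | P0:I, P1:M(13) | bus: BusRdX
[5] P1: load  L4 | P0:I, P1:E(70) | bus: BusRd
[6] P0: load  L0 | P0:S(13), P1:S(13) | bus: BusRd,Flush
[7] P1: store L4 := 59 | P0:I, P1:M(59) | bus: none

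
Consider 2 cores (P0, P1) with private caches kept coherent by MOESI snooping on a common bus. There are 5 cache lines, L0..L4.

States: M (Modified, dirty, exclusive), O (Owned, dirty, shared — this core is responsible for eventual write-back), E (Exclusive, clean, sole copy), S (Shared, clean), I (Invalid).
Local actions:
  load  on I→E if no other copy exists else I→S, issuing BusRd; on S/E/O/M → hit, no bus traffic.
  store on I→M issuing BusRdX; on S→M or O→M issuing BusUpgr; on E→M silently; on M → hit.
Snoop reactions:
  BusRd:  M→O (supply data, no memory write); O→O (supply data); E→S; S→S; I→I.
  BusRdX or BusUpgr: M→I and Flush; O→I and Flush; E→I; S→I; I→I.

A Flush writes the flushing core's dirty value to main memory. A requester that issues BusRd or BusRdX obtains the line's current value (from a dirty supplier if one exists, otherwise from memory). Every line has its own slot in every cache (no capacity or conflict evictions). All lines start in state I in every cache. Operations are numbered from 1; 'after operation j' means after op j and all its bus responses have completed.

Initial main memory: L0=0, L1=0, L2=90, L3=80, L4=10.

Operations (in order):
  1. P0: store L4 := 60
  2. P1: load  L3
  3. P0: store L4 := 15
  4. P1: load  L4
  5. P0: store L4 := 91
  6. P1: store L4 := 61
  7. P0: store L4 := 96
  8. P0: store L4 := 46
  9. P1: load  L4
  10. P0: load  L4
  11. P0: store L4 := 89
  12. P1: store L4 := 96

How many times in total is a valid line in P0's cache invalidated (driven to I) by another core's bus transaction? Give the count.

1. P0: store L4 := 60  bus=[BusRdX]  L4: P0=M P1=I  mem[L4]=10
2. P1: load  L3  bus=[BusRd]  L3: P0=I P1=E  mem[L3]=80
3. P0: store L4 := 15  bus=[-]  L4: P0=M P1=I  mem[L4]=10
4. P1: load  L4  bus=[BusRd]  L4: P0=O P1=S  mem[L4]=10
5. P0: store L4 := 91  bus=[BusUpgr]  L4: P0=M P1=I  mem[L4]=10
6. P1: store L4 := 61  bus=[BusRdX,Flush]  L4: P0=I P1=M  mem[L4]=91
7. P0: store L4 := 96  bus=[BusRdX,Flush]  L4: P0=M P1=I  mem[L4]=61
8. P0: store L4 := 46  bus=[-]  L4: P0=M P1=I  mem[L4]=61
9. P1: load  L4  bus=[BusRd]  L4: P0=O P1=S  mem[L4]=61
10. P0: load  L4  bus=[-]  L4: P0=O P1=S  mem[L4]=61
11. P0: store L4 := 89  bus=[BusUpgr]  L4: P0=M P1=I  mem[L4]=61
12. P1: store L4 := 96  bus=[BusRdX,Flush]  L4: P0=I P1=M  mem[L4]=89

invalidations = 2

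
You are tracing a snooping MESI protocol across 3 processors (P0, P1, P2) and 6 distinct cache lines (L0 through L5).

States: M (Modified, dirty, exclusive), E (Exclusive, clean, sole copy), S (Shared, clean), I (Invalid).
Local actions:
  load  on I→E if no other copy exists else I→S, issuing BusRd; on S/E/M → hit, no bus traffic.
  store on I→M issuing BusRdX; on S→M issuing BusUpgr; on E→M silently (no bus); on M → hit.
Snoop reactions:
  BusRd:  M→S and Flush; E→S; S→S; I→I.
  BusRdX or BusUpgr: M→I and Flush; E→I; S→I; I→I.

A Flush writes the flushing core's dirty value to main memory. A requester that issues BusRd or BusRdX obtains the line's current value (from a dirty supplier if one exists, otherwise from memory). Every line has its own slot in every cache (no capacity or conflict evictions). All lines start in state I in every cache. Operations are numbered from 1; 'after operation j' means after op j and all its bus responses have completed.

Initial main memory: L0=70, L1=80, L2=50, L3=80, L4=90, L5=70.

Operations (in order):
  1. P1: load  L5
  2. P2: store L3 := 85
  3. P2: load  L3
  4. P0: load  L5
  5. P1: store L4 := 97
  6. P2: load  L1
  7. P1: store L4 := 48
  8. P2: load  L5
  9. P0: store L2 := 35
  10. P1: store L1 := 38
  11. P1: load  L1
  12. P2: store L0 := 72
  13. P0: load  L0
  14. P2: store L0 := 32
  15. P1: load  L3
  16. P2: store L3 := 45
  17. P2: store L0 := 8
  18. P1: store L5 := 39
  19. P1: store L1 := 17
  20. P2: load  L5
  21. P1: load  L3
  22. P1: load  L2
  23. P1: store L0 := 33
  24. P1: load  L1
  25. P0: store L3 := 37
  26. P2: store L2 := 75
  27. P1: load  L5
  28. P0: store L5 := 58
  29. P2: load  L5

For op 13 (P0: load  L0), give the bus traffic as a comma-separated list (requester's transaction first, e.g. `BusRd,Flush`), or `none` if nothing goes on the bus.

[1] P1: load  L5 | P0:I, P1:E(70), P2:I | bus: BusRd
[2] P2: store L3 := 85 | P0:I, P1:I, P2:M(85) | bus: BusRdX
[3] P2: load  L3 | P0:I, P1:I, P2:M(85) | bus: none
[4] P0: load  L5 | P0:S(70), P1:S(70), P2:I | bus: BusRd
[5] P1: store L4 := 97 | P0:I, P1:M(97), P2:I | bus: BusRdX
[6] P2: load  L1 | P0:I, P1:I, P2:E(80) | bus: BusRd
[7] P1: store L4 := 48 | P0:I, P1:M(48), P2:I | bus: none
[8] P2: load  L5 | P0:S(70), P1:S(70), P2:S(70) | bus: BusRd
[9] P0: store L2 := 35 | P0:M(35), P1:I, P2:I | bus: BusRdX
[10] P1: store L1 := 38 | P0:I, P1:M(38), P2:I | bus: BusRdX
[11] P1: load  L1 | P0:I, P1:M(38), P2:I | bus: none
[12] P2: store L0 := 72 | P0:I, P1:I, P2:M(72) | bus: BusRdX
[13] P0: load  L0 | P0:S(72), P1:I, P2:S(72) | bus: BusRd,Flush
[14] P2: store L0 := 32 | P0:I, P1:I, P2:M(32) | bus: BusUpgr
[15] P1: load  L3 | P0:I, P1:S(85), P2:S(85) | bus: BusRd,Flush
[16] P2: store L3 := 45 | P0:I, P1:I, P2:M(45) | bus: BusUpgr
[17] P2: store L0 := 8 | P0:I, P1:I, P2:M(8) | bus: none
[18] P1: store L5 := 39 | P0:I, P1:M(39), P2:I | bus: BusUpgr
[19] P1: store L1 := 17 | P0:I, P1:M(17), P2:I | bus: none
[20] P2: load  L5 | P0:I, P1:S(39), P2:S(39) | bus: BusRd,Flush
[21] P1: load  L3 | P0:I, P1:S(45), P2:S(45) | bus: BusRd,Flush
[22] P1: load  L2 | P0:S(35), P1:S(35), P2:I | bus: BusRd,Flush
[23] P1: store L0 := 33 | P0:I, P1:M(33), P2:I | bus: BusRdX,Flush
[24] P1: load  L1 | P0:I, P1:M(17), P2:I | bus: none
[25] P0: store L3 := 37 | P0:M(37), P1:I, P2:I | bus: BusRdX
[26] P2: store L2 := 75 | P0:I, P1:I, P2:M(75) | bus: BusRdX
[27] P1: load  L5 | P0:I, P1:S(39), P2:S(39) | bus: none
[28] P0: store L5 := 58 | P0:M(58), P1:I, P2:I | bus: BusRdX
[29] P2: load  L5 | P0:S(58), P1:I, P2:S(58) | bus: BusRd,Flush

bus = BusRd,Flush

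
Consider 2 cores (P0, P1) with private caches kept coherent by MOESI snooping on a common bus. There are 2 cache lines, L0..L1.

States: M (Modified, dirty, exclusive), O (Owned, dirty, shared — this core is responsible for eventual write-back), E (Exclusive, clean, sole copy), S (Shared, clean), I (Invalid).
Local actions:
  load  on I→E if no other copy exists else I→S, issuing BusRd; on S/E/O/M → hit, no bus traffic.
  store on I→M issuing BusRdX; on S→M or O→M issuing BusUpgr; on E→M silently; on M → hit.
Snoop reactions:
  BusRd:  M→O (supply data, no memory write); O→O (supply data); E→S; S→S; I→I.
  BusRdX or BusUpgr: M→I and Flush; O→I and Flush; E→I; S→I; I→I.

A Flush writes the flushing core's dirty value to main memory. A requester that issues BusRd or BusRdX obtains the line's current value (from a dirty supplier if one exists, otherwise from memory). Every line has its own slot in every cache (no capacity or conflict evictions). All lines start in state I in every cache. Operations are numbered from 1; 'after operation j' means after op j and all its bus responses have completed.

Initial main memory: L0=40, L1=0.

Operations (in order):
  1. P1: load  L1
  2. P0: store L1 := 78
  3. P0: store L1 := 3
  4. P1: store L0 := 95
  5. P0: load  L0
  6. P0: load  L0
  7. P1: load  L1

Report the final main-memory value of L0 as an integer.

memory[L0] = 40

1. P1: load  L1  bus=[BusRd]  L1: P0=I P1=E  mem[L1]=0
2. P0: store L1 := 78  bus=[BusRdX]  L1: P0=M P1=I  mem[L1]=0
3. P0: store L1 := 3  bus=[-]  L1: P0=M P1=I  mem[L1]=0
4. P1: store L0 := 95  bus=[BusRdX]  L0: P0=I P1=M  mem[L0]=40
5. P0: load  L0  bus=[BusRd]  L0: P0=S P1=O  mem[L0]=40
6. P0: load  L0  bus=[-]  L0: P0=S P1=O  mem[L0]=40
7. P1: load  L1  bus=[BusRd]  L1: P0=O P1=S  mem[L1]=0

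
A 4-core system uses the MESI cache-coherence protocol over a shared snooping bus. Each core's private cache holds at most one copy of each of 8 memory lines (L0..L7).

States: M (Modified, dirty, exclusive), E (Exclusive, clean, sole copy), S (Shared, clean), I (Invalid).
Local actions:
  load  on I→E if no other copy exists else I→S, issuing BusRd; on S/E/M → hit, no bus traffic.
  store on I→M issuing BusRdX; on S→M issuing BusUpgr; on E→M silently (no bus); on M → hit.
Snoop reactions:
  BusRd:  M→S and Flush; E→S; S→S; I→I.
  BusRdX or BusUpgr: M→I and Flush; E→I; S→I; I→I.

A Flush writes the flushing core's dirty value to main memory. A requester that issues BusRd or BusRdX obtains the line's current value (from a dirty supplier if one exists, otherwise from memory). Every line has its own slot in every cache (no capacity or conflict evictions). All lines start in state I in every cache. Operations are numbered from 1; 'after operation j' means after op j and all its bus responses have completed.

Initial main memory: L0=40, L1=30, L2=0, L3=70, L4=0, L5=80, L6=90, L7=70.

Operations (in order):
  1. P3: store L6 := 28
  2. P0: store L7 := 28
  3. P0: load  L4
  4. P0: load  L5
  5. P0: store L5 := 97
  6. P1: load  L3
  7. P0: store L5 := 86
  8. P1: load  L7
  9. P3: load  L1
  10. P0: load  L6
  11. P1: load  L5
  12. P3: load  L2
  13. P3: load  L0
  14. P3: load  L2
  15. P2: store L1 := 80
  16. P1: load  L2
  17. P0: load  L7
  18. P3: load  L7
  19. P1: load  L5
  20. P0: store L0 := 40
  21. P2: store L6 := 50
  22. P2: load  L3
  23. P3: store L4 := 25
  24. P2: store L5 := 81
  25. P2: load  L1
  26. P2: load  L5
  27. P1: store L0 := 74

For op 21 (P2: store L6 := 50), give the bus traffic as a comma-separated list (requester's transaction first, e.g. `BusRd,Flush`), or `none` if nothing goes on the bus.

bus = BusRdX

  op1 P3: store L6 := 28 → I/I/I/M on L6; bus BusRdX; mem=90
  op2 P0: store L7 := 28 → M/I/I/I on L7; bus BusRdX; mem=70
  op3 P0: load  L4 → E/I/I/I on L4; bus BusRd; mem=0
  op4 P0: load  L5 → E/I/I/I on L5; bus BusRd; mem=80
  op5 P0: store L5 := 97 → M/I/I/I on L5; bus (none); mem=80
  op6 P1: load  L3 → I/E/I/I on L3; bus BusRd; mem=70
  op7 P0: store L5 := 86 → M/I/I/I on L5; bus (none); mem=80
  op8 P1: load  L7 → S/S/I/I on L7; bus BusRd Flush; mem=28
  op9 P3: load  L1 → I/I/I/E on L1; bus BusRd; mem=30
  op10 P0: load  L6 → S/I/I/S on L6; bus BusRd Flush; mem=28
  op11 P1: load  L5 → S/S/I/I on L5; bus BusRd Flush; mem=86
  op12 P3: load  L2 → I/I/I/E on L2; bus BusRd; mem=0
  op13 P3: load  L0 → I/I/I/E on L0; bus BusRd; mem=40
  op14 P3: load  L2 → I/I/I/E on L2; bus (none); mem=0
  op15 P2: store L1 := 80 → I/I/M/I on L1; bus BusRdX; mem=30
  op16 P1: load  L2 → I/S/I/S on L2; bus BusRd; mem=0
  op17 P0: load  L7 → S/S/I/I on L7; bus (none); mem=28
  op18 P3: load  L7 → S/S/I/S on L7; bus BusRd; mem=28
  op19 P1: load  L5 → S/S/I/I on L5; bus (none); mem=86
  op20 P0: store L0 := 40 → M/I/I/I on L0; bus BusRdX; mem=40
  op21 P2: store L6 := 50 → I/I/M/I on L6; bus BusRdX; mem=28
  op22 P2: load  L3 → I/S/S/I on L3; bus BusRd; mem=70
  op23 P3: store L4 := 25 → I/I/I/M on L4; bus BusRdX; mem=0
  op24 P2: store L5 := 81 → I/I/M/I on L5; bus BusRdX; mem=86
  op25 P2: load  L1 → I/I/M/I on L1; bus (none); mem=30
  op26 P2: load  L5 → I/I/M/I on L5; bus (none); mem=86
  op27 P1: store L0 := 74 → I/M/I/I on L0; bus BusRdX Flush; mem=40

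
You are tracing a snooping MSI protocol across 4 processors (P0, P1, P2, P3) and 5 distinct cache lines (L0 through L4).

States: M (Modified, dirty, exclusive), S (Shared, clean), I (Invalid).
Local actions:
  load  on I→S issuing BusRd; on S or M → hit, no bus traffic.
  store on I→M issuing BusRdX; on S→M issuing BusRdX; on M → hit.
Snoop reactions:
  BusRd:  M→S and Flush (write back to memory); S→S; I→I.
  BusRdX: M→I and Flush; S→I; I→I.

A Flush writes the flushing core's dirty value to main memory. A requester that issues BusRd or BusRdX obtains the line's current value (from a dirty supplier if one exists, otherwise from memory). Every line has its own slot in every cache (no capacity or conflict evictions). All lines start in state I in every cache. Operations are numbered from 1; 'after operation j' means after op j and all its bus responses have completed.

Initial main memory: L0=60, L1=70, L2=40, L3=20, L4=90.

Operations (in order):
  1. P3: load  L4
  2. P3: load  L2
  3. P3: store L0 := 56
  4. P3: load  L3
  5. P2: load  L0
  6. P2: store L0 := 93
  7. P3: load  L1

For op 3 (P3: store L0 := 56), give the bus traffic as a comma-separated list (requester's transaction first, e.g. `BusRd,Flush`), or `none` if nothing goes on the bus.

bus = BusRdX

  op1 P3: load  L4 → I/I/I/S on L4; bus BusRd; mem=90
  op2 P3: load  L2 → I/I/I/S on L2; bus BusRd; mem=40
  op3 P3: store L0 := 56 → I/I/I/M on L0; bus BusRdX; mem=60
  op4 P3: load  L3 → I/I/I/S on L3; bus BusRd; mem=20
  op5 P2: load  L0 → I/I/S/S on L0; bus BusRd Flush; mem=56
  op6 P2: store L0 := 93 → I/I/M/I on L0; bus BusRdX; mem=56
  op7 P3: load  L1 → I/I/I/S on L1; bus BusRd; mem=70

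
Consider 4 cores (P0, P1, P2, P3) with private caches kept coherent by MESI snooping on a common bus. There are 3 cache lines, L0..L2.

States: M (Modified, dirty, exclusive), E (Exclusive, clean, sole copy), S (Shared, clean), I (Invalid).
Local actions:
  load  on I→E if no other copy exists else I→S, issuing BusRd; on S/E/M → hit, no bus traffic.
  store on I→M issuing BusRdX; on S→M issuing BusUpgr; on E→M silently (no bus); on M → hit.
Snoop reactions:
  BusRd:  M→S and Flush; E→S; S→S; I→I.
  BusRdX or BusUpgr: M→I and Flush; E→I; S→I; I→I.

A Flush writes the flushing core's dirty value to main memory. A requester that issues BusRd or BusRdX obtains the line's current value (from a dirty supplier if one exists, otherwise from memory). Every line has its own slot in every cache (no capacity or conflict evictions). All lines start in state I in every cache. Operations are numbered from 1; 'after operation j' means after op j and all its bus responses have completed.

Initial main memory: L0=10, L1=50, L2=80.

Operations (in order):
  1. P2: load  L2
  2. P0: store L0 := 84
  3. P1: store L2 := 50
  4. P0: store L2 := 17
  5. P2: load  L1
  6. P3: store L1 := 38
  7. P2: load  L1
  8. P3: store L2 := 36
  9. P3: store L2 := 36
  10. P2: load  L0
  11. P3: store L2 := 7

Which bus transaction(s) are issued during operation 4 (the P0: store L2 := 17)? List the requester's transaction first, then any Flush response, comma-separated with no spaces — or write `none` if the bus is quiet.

bus = BusRdX,Flush

1. P2: load  L2  bus=[BusRd]  L2: P0=I P1=I P2=E P3=I  mem[L2]=80
2. P0: store L0 := 84  bus=[BusRdX]  L0: P0=M P1=I P2=I P3=I  mem[L0]=10
3. P1: store L2 := 50  bus=[BusRdX]  L2: P0=I P1=M P2=I P3=I  mem[L2]=80
4. P0: store L2 := 17  bus=[BusRdX,Flush]  L2: P0=M P1=I P2=I P3=I  mem[L2]=50
5. P2: load  L1  bus=[BusRd]  L1: P0=I P1=I P2=E P3=I  mem[L1]=50
6. P3: store L1 := 38  bus=[BusRdX]  L1: P0=I P1=I P2=I P3=M  mem[L1]=50
7. P2: load  L1  bus=[BusRd,Flush]  L1: P0=I P1=I P2=S P3=S  mem[L1]=38
8. P3: store L2 := 36  bus=[BusRdX,Flush]  L2: P0=I P1=I P2=I P3=M  mem[L2]=17
9. P3: store L2 := 36  bus=[-]  L2: P0=I P1=I P2=I P3=M  mem[L2]=17
10. P2: load  L0  bus=[BusRd,Flush]  L0: P0=S P1=I P2=S P3=I  mem[L0]=84
11. P3: store L2 := 7  bus=[-]  L2: P0=I P1=I P2=I P3=M  mem[L2]=17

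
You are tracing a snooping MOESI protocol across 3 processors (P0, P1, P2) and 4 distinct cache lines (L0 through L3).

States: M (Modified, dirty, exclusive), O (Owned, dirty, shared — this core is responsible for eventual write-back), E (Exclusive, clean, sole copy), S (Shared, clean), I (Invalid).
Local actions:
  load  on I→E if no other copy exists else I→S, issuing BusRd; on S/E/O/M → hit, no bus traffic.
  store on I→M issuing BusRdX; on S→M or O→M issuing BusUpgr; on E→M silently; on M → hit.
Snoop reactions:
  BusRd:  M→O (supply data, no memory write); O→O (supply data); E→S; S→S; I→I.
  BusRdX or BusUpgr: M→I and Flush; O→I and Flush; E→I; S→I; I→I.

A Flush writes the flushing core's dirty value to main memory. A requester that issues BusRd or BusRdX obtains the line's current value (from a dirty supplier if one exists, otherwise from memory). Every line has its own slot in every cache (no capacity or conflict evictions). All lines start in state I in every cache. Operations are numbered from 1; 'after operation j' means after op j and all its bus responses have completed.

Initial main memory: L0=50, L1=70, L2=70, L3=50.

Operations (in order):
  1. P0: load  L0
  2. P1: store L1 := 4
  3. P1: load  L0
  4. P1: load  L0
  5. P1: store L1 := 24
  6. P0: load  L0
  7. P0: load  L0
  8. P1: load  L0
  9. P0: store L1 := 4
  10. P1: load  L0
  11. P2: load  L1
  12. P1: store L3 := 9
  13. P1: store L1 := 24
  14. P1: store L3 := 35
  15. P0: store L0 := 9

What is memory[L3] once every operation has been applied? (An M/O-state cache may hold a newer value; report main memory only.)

memory[L3] = 50

step 1: P0: load  L0  ⟶  EII  (L0)  txn=BusRd  M[L0]=50
step 2: P1: store L1 := 4  ⟶  IMI  (L1)  txn=BusRdX  M[L1]=70
step 3: P1: load  L0  ⟶  SSI  (L0)  txn=BusRd  M[L0]=50
step 4: P1: load  L0  ⟶  SSI  (L0)  txn=∅  M[L0]=50
step 5: P1: store L1 := 24  ⟶  IMI  (L1)  txn=∅  M[L1]=70
step 6: P0: load  L0  ⟶  SSI  (L0)  txn=∅  M[L0]=50
step 7: P0: load  L0  ⟶  SSI  (L0)  txn=∅  M[L0]=50
step 8: P1: load  L0  ⟶  SSI  (L0)  txn=∅  M[L0]=50
step 9: P0: store L1 := 4  ⟶  MII  (L1)  txn=BusRdX+Flush  M[L1]=24
step 10: P1: load  L0  ⟶  SSI  (L0)  txn=∅  M[L0]=50
step 11: P2: load  L1  ⟶  OIS  (L1)  txn=BusRd  M[L1]=24
step 12: P1: store L3 := 9  ⟶  IMI  (L3)  txn=BusRdX  M[L3]=50
step 13: P1: store L1 := 24  ⟶  IMI  (L1)  txn=BusRdX+Flush  M[L1]=4
step 14: P1: store L3 := 35  ⟶  IMI  (L3)  txn=∅  M[L3]=50
step 15: P0: store L0 := 9  ⟶  MII  (L0)  txn=BusUpgr  M[L0]=50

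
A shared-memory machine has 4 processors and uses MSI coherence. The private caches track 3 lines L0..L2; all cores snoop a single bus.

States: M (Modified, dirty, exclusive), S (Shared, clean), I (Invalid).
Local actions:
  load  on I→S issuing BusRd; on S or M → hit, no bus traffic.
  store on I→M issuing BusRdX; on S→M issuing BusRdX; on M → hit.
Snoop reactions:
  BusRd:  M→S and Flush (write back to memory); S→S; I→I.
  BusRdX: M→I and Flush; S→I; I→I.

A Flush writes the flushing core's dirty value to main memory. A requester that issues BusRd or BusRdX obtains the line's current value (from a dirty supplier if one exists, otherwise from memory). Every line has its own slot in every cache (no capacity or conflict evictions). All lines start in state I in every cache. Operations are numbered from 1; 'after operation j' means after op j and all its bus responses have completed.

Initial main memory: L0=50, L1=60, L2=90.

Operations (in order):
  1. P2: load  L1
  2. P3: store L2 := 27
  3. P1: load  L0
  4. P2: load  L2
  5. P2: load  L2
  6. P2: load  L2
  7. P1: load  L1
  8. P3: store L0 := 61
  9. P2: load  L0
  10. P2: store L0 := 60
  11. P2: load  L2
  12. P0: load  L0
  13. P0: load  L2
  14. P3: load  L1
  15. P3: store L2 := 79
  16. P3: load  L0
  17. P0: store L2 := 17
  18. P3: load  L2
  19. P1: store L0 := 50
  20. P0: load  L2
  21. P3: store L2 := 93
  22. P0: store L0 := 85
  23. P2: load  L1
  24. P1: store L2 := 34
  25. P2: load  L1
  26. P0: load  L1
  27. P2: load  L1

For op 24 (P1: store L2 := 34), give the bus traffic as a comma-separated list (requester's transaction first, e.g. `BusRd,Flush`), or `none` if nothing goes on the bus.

bus = BusRdX,Flush

1. P2: load  L1  bus=[BusRd]  L1: P0=I P1=I P2=S P3=I  mem[L1]=60
2. P3: store L2 := 27  bus=[BusRdX]  L2: P0=I P1=I P2=I P3=M  mem[L2]=90
3. P1: load  L0  bus=[BusRd]  L0: P0=I P1=S P2=I P3=I  mem[L0]=50
4. P2: load  L2  bus=[BusRd,Flush]  L2: P0=I P1=I P2=S P3=S  mem[L2]=27
5. P2: load  L2  bus=[-]  L2: P0=I P1=I P2=S P3=S  mem[L2]=27
6. P2: load  L2  bus=[-]  L2: P0=I P1=I P2=S P3=S  mem[L2]=27
7. P1: load  L1  bus=[BusRd]  L1: P0=I P1=S P2=S P3=I  mem[L1]=60
8. P3: store L0 := 61  bus=[BusRdX]  L0: P0=I P1=I P2=I P3=M  mem[L0]=50
9. P2: load  L0  bus=[BusRd,Flush]  L0: P0=I P1=I P2=S P3=S  mem[L0]=61
10. P2: store L0 := 60  bus=[BusRdX]  L0: P0=I P1=I P2=M P3=I  mem[L0]=61
11. P2: load  L2  bus=[-]  L2: P0=I P1=I P2=S P3=S  mem[L2]=27
12. P0: load  L0  bus=[BusRd,Flush]  L0: P0=S P1=I P2=S P3=I  mem[L0]=60
13. P0: load  L2  bus=[BusRd]  L2: P0=S P1=I P2=S P3=S  mem[L2]=27
14. P3: load  L1  bus=[BusRd]  L1: P0=I P1=S P2=S P3=S  mem[L1]=60
15. P3: store L2 := 79  bus=[BusRdX]  L2: P0=I P1=I P2=I P3=M  mem[L2]=27
16. P3: load  L0  bus=[BusRd]  L0: P0=S P1=I P2=S P3=S  mem[L0]=60
17. P0: store L2 := 17  bus=[BusRdX,Flush]  L2: P0=M P1=I P2=I P3=I  mem[L2]=79
18. P3: load  L2  bus=[BusRd,Flush]  L2: P0=S P1=I P2=I P3=S  mem[L2]=17
19. P1: store L0 := 50  bus=[BusRdX]  L0: P0=I P1=M P2=I P3=I  mem[L0]=60
20. P0: load  L2  bus=[-]  L2: P0=S P1=I P2=I P3=S  mem[L2]=17
21. P3: store L2 := 93  bus=[BusRdX]  L2: P0=I P1=I P2=I P3=M  mem[L2]=17
22. P0: store L0 := 85  bus=[BusRdX,Flush]  L0: P0=M P1=I P2=I P3=I  mem[L0]=50
23. P2: load  L1  bus=[-]  L1: P0=I P1=S P2=S P3=S  mem[L1]=60
24. P1: store L2 := 34  bus=[BusRdX,Flush]  L2: P0=I P1=M P2=I P3=I  mem[L2]=93
25. P2: load  L1  bus=[-]  L1: P0=I P1=S P2=S P3=S  mem[L1]=60
26. P0: load  L1  bus=[BusRd]  L1: P0=S P1=S P2=S P3=S  mem[L1]=60
27. P2: load  L1  bus=[-]  L1: P0=S P1=S P2=S P3=S  mem[L1]=60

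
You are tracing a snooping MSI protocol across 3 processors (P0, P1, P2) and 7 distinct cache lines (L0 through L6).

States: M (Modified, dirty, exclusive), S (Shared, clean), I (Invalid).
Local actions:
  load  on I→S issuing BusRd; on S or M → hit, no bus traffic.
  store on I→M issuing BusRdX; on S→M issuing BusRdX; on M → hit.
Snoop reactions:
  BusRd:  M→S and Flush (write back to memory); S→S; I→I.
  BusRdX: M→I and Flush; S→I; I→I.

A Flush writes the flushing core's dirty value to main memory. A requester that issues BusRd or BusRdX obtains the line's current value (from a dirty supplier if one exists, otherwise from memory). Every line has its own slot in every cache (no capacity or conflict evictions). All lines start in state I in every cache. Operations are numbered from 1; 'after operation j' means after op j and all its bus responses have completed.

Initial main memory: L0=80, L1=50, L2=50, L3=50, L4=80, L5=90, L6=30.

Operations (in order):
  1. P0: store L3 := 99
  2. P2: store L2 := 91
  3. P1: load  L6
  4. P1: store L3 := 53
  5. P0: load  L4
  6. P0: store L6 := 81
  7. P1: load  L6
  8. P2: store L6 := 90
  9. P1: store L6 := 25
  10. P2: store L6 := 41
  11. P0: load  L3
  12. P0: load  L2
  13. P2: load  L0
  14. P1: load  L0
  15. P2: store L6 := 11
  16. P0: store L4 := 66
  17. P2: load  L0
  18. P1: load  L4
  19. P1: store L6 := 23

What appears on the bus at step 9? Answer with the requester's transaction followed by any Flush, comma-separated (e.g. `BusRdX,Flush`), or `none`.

bus = BusRdX,Flush

step 1: P0: store L3 := 99  ⟶  MII  (L3)  txn=BusRdX  M[L3]=50
step 2: P2: store L2 := 91  ⟶  IIM  (L2)  txn=BusRdX  M[L2]=50
step 3: P1: load  L6  ⟶  ISI  (L6)  txn=BusRd  M[L6]=30
step 4: P1: store L3 := 53  ⟶  IMI  (L3)  txn=BusRdX+Flush  M[L3]=99
step 5: P0: load  L4  ⟶  SII  (L4)  txn=BusRd  M[L4]=80
step 6: P0: store L6 := 81  ⟶  MII  (L6)  txn=BusRdX  M[L6]=30
step 7: P1: load  L6  ⟶  SSI  (L6)  txn=BusRd+Flush  M[L6]=81
step 8: P2: store L6 := 90  ⟶  IIM  (L6)  txn=BusRdX  M[L6]=81
step 9: P1: store L6 := 25  ⟶  IMI  (L6)  txn=BusRdX+Flush  M[L6]=90
step 10: P2: store L6 := 41  ⟶  IIM  (L6)  txn=BusRdX+Flush  M[L6]=25
step 11: P0: load  L3  ⟶  SSI  (L3)  txn=BusRd+Flush  M[L3]=53
step 12: P0: load  L2  ⟶  SIS  (L2)  txn=BusRd+Flush  M[L2]=91
step 13: P2: load  L0  ⟶  IIS  (L0)  txn=BusRd  M[L0]=80
step 14: P1: load  L0  ⟶  ISS  (L0)  txn=BusRd  M[L0]=80
step 15: P2: store L6 := 11  ⟶  IIM  (L6)  txn=∅  M[L6]=25
step 16: P0: store L4 := 66  ⟶  MII  (L4)  txn=BusRdX  M[L4]=80
step 17: P2: load  L0  ⟶  ISS  (L0)  txn=∅  M[L0]=80
step 18: P1: load  L4  ⟶  SSI  (L4)  txn=BusRd+Flush  M[L4]=66
step 19: P1: store L6 := 23  ⟶  IMI  (L6)  txn=BusRdX+Flush  M[L6]=11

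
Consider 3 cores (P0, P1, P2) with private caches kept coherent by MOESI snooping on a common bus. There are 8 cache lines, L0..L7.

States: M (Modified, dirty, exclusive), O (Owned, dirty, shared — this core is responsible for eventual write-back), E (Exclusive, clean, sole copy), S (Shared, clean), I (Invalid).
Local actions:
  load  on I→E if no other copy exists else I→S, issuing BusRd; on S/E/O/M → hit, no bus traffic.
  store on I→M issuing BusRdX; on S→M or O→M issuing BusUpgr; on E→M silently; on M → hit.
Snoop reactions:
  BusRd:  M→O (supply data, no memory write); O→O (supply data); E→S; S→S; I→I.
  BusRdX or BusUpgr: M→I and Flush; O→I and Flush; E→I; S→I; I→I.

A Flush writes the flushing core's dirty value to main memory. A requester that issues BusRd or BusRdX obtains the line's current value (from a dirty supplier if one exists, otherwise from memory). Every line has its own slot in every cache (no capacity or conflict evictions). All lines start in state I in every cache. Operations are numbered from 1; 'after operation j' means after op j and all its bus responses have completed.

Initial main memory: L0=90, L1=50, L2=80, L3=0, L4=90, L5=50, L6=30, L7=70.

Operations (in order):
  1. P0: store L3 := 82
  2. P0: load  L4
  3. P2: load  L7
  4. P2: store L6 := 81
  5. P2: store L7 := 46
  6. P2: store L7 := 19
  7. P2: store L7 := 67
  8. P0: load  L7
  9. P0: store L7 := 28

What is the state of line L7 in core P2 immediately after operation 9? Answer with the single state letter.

1. P0: store L3 := 82  bus=[BusRdX]  L3: P0=M P1=I P2=I  mem[L3]=0
2. P0: load  L4  bus=[BusRd]  L4: P0=E P1=I P2=I  mem[L4]=90
3. P2: load  L7  bus=[BusRd]  L7: P0=I P1=I P2=E  mem[L7]=70
4. P2: store L6 := 81  bus=[BusRdX]  L6: P0=I P1=I P2=M  mem[L6]=30
5. P2: store L7 := 46  bus=[-]  L7: P0=I P1=I P2=M  mem[L7]=70
6. P2: store L7 := 19  bus=[-]  L7: P0=I P1=I P2=M  mem[L7]=70
7. P2: store L7 := 67  bus=[-]  L7: P0=I P1=I P2=M  mem[L7]=70
8. P0: load  L7  bus=[BusRd]  L7: P0=S P1=I P2=O  mem[L7]=70
9. P0: store L7 := 28  bus=[BusUpgr,Flush]  L7: P0=M P1=I P2=I  mem[L7]=67

state = I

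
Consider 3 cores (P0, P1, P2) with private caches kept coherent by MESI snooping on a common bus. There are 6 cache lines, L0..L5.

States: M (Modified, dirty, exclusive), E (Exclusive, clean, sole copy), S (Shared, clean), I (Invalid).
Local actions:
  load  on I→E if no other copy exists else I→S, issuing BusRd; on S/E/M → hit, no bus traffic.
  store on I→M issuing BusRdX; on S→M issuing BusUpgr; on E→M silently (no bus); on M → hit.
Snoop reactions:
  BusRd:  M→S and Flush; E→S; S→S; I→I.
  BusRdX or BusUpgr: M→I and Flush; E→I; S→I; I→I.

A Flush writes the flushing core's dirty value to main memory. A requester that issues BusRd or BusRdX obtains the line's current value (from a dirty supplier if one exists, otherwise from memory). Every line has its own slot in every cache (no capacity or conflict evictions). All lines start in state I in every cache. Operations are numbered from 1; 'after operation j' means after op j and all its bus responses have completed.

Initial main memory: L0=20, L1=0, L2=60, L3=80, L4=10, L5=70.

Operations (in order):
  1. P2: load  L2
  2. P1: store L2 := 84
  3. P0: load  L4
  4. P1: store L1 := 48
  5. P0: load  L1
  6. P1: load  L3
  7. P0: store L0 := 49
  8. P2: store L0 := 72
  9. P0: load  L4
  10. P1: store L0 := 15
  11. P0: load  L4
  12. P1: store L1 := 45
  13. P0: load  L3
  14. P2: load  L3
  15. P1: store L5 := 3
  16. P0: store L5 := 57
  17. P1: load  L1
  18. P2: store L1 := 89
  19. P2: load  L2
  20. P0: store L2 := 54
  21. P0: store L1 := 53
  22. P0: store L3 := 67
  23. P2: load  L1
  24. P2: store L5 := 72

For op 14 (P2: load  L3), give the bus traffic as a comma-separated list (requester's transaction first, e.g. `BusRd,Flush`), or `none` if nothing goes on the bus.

1. P2: load  L2  bus=[BusRd]  L2: P0=I P1=I P2=E  mem[L2]=60
2. P1: store L2 := 84  bus=[BusRdX]  L2: P0=I P1=M P2=I  mem[L2]=60
3. P0: load  L4  bus=[BusRd]  L4: P0=E P1=I P2=I  mem[L4]=10
4. P1: store L1 := 48  bus=[BusRdX]  L1: P0=I P1=M P2=I  mem[L1]=0
5. P0: load  L1  bus=[BusRd,Flush]  L1: P0=S P1=S P2=I  mem[L1]=48
6. P1: load  L3  bus=[BusRd]  L3: P0=I P1=E P2=I  mem[L3]=80
7. P0: store L0 := 49  bus=[BusRdX]  L0: P0=M P1=I P2=I  mem[L0]=20
8. P2: store L0 := 72  bus=[BusRdX,Flush]  L0: P0=I P1=I P2=M  mem[L0]=49
9. P0: load  L4  bus=[-]  L4: P0=E P1=I P2=I  mem[L4]=10
10. P1: store L0 := 15  bus=[BusRdX,Flush]  L0: P0=I P1=M P2=I  mem[L0]=72
11. P0: load  L4  bus=[-]  L4: P0=E P1=I P2=I  mem[L4]=10
12. P1: store L1 := 45  bus=[BusUpgr]  L1: P0=I P1=M P2=I  mem[L1]=48
13. P0: load  L3  bus=[BusRd]  L3: P0=S P1=S P2=I  mem[L3]=80
14. P2: load  L3  bus=[BusRd]  L3: P0=S P1=S P2=S  mem[L3]=80
15. P1: store L5 := 3  bus=[BusRdX]  L5: P0=I P1=M P2=I  mem[L5]=70
16. P0: store L5 := 57  bus=[BusRdX,Flush]  L5: P0=M P1=I P2=I  mem[L5]=3
17. P1: load  L1  bus=[-]  L1: P0=I P1=M P2=I  mem[L1]=48
18. P2: store L1 := 89  bus=[BusRdX,Flush]  L1: P0=I P1=I P2=M  mem[L1]=45
19. P2: load  L2  bus=[BusRd,Flush]  L2: P0=I P1=S P2=S  mem[L2]=84
20. P0: store L2 := 54  bus=[BusRdX]  L2: P0=M P1=I P2=I  mem[L2]=84
21. P0: store L1 := 53  bus=[BusRdX,Flush]  L1: P0=M P1=I P2=I  mem[L1]=89
22. P0: store L3 := 67  bus=[BusUpgr]  L3: P0=M P1=I P2=I  mem[L3]=80
23. P2: load  L1  bus=[BusRd,Flush]  L1: P0=S P1=I P2=S  mem[L1]=53
24. P2: store L5 := 72  bus=[BusRdX,Flush]  L5: P0=I P1=I P2=M  mem[L5]=57

bus = BusRd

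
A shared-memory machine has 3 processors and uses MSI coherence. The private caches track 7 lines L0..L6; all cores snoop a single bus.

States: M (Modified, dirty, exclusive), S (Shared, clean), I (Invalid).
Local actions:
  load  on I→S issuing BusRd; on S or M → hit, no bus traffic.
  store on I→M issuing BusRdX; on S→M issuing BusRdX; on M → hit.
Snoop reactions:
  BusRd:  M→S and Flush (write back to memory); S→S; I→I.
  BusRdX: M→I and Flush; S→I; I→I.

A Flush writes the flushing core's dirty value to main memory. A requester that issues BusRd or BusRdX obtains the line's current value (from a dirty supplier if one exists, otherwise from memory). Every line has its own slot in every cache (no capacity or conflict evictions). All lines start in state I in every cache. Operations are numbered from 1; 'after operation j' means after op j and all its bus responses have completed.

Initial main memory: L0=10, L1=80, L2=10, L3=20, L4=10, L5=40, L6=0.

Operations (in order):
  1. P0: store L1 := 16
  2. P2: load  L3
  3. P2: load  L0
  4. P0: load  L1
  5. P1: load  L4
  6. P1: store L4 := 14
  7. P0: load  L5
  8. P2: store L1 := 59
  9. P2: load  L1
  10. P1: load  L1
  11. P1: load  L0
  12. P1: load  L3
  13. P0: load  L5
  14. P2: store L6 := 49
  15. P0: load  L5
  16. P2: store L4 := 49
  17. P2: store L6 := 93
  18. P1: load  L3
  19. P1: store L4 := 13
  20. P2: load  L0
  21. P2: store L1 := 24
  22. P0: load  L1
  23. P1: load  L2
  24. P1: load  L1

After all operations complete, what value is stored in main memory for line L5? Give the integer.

memory[L5] = 40

  op1 P0: store L1 := 16 → M/I/I on L1; bus BusRdX; mem=80
  op2 P2: load  L3 → I/I/S on L3; bus BusRd; mem=20
  op3 P2: load  L0 → I/I/S on L0; bus BusRd; mem=10
  op4 P0: load  L1 → M/I/I on L1; bus (none); mem=80
  op5 P1: load  L4 → I/S/I on L4; bus BusRd; mem=10
  op6 P1: store L4 := 14 → I/M/I on L4; bus BusRdX; mem=10
  op7 P0: load  L5 → S/I/I on L5; bus BusRd; mem=40
  op8 P2: store L1 := 59 → I/I/M on L1; bus BusRdX Flush; mem=16
  op9 P2: load  L1 → I/I/M on L1; bus (none); mem=16
  op10 P1: load  L1 → I/S/S on L1; bus BusRd Flush; mem=59
  op11 P1: load  L0 → I/S/S on L0; bus BusRd; mem=10
  op12 P1: load  L3 → I/S/S on L3; bus BusRd; mem=20
  op13 P0: load  L5 → S/I/I on L5; bus (none); mem=40
  op14 P2: store L6 := 49 → I/I/M on L6; bus BusRdX; mem=0
  op15 P0: load  L5 → S/I/I on L5; bus (none); mem=40
  op16 P2: store L4 := 49 → I/I/M on L4; bus BusRdX Flush; mem=14
  op17 P2: store L6 := 93 → I/I/M on L6; bus (none); mem=0
  op18 P1: load  L3 → I/S/S on L3; bus (none); mem=20
  op19 P1: store L4 := 13 → I/M/I on L4; bus BusRdX Flush; mem=49
  op20 P2: load  L0 → I/S/S on L0; bus (none); mem=10
  op21 P2: store L1 := 24 → I/I/M on L1; bus BusRdX; mem=59
  op22 P0: load  L1 → S/I/S on L1; bus BusRd Flush; mem=24
  op23 P1: load  L2 → I/S/I on L2; bus BusRd; mem=10
  op24 P1: load  L1 → S/S/S on L1; bus BusRd; mem=24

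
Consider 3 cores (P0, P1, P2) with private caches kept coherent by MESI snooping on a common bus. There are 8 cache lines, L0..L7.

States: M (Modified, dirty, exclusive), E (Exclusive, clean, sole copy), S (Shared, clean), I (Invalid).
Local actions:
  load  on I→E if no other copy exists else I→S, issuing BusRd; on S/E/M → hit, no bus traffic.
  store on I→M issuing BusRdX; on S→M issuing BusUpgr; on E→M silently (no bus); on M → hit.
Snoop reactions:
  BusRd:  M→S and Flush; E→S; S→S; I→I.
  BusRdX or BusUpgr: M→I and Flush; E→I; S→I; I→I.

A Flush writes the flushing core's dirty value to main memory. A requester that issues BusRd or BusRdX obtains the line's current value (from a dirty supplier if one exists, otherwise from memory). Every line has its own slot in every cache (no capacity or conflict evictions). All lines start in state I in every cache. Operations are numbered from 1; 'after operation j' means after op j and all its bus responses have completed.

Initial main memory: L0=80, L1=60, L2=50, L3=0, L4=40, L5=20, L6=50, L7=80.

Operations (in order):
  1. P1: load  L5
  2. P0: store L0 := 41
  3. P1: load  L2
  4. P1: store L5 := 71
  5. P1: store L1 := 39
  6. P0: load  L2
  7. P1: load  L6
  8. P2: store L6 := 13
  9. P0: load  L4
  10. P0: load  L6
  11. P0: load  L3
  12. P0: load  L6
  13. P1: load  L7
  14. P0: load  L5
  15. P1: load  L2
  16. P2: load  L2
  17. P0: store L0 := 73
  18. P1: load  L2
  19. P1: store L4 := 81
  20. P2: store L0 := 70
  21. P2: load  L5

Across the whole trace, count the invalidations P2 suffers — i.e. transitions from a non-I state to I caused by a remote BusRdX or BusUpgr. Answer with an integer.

invalidations = 0

step 1: P1: load  L5  ⟶  IEI  (L5)  txn=BusRd  M[L5]=20
step 2: P0: store L0 := 41  ⟶  MII  (L0)  txn=BusRdX  M[L0]=80
step 3: P1: load  L2  ⟶  IEI  (L2)  txn=BusRd  M[L2]=50
step 4: P1: store L5 := 71  ⟶  IMI  (L5)  txn=∅  M[L5]=20
step 5: P1: store L1 := 39  ⟶  IMI  (L1)  txn=BusRdX  M[L1]=60
step 6: P0: load  L2  ⟶  SSI  (L2)  txn=BusRd  M[L2]=50
step 7: P1: load  L6  ⟶  IEI  (L6)  txn=BusRd  M[L6]=50
step 8: P2: store L6 := 13  ⟶  IIM  (L6)  txn=BusRdX  M[L6]=50
step 9: P0: load  L4  ⟶  EII  (L4)  txn=BusRd  M[L4]=40
step 10: P0: load  L6  ⟶  SIS  (L6)  txn=BusRd+Flush  M[L6]=13
step 11: P0: load  L3  ⟶  EII  (L3)  txn=BusRd  M[L3]=0
step 12: P0: load  L6  ⟶  SIS  (L6)  txn=∅  M[L6]=13
step 13: P1: load  L7  ⟶  IEI  (L7)  txn=BusRd  M[L7]=80
step 14: P0: load  L5  ⟶  SSI  (L5)  txn=BusRd+Flush  M[L5]=71
step 15: P1: load  L2  ⟶  SSI  (L2)  txn=∅  M[L2]=50
step 16: P2: load  L2  ⟶  SSS  (L2)  txn=BusRd  M[L2]=50
step 17: P0: store L0 := 73  ⟶  MII  (L0)  txn=∅  M[L0]=80
step 18: P1: load  L2  ⟶  SSS  (L2)  txn=∅  M[L2]=50
step 19: P1: store L4 := 81  ⟶  IMI  (L4)  txn=BusRdX  M[L4]=40
step 20: P2: store L0 := 70  ⟶  IIM  (L0)  txn=BusRdX+Flush  M[L0]=73
step 21: P2: load  L5  ⟶  SSS  (L5)  txn=BusRd  M[L5]=71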